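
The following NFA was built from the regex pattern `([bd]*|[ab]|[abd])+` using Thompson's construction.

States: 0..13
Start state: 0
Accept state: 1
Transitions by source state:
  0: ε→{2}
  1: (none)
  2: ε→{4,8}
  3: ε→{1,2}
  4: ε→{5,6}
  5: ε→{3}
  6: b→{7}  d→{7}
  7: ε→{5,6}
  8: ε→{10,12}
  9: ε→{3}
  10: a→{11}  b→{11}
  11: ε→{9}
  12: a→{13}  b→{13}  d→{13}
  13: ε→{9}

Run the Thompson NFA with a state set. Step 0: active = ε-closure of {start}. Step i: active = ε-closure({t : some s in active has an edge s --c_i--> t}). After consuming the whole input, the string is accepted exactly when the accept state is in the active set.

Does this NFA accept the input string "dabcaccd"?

S₀ = ε-closure({0}) = {0,1,2,3,4,5,6,8,10,12}
'd' @ 1: {1,2,3,4,5,6,7,8,9,10,12,13}  (accept∈set)
'a' @ 2: {1,2,3,4,5,6,8,9,10,11,12,13}  (accept∈set)
'b' @ 3: {1,2,3,4,5,6,7,8,9,10,11,12,13}  (accept∈set)
'c' @ 4: {}  — dead — no transitions
rest 'accd' ignored (set empty)
final: {}; accept 1 not in set

Answer: REJECT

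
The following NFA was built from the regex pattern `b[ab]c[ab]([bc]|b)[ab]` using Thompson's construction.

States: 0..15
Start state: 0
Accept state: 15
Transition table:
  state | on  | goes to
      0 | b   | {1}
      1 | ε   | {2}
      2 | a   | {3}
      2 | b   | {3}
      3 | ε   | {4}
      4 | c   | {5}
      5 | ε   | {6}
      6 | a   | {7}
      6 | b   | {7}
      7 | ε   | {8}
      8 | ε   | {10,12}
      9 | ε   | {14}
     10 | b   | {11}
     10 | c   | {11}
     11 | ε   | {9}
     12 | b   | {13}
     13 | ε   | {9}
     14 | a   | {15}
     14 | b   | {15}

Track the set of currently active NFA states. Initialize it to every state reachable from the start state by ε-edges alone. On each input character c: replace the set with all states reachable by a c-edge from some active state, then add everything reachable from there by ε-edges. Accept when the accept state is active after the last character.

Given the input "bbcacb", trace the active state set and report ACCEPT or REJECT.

start: ε-closure({0}) = {0}
'b' @ 1: {1,2}
'b' @ 2: {3,4}
'c' @ 3: {5,6}
'a' @ 4: {7,8,10,12}
'c' @ 5: {9,11,14}
'b' @ 6: {15}  ✓accept
after full input: {15}  (accept=15 in)

Answer: ACCEPT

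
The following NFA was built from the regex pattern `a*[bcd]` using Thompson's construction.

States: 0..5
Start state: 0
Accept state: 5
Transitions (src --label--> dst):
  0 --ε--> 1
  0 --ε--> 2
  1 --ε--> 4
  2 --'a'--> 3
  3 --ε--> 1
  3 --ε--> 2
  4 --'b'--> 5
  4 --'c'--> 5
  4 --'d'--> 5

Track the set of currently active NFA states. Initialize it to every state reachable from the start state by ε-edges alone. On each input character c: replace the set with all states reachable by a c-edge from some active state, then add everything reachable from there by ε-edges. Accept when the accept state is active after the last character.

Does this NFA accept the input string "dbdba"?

start: ε-closure({0}) = {0,1,2,4}
'd' @ 1: {5}  ✓accept
'b' @ 2: {}  — state set empty
rest 'dba' ignored (set empty)
end set {} — state 5 not in

Answer: REJECT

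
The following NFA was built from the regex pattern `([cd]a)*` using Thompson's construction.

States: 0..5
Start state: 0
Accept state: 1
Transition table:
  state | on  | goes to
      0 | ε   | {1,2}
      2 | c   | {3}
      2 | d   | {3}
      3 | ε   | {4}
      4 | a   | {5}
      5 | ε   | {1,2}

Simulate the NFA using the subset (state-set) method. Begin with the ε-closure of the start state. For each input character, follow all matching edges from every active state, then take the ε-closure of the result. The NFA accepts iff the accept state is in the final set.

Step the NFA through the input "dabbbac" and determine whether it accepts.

S₀ = ε-closure({0}) = {0,1,2}
'd' @ 1: {3,4}
'a' @ 2: {1,2,5}  ✓accept
'b' @ 3: {}  — no active states
rest 'bbac' ignored (set empty)
final: {}; accept 1 not in set

Answer: REJECT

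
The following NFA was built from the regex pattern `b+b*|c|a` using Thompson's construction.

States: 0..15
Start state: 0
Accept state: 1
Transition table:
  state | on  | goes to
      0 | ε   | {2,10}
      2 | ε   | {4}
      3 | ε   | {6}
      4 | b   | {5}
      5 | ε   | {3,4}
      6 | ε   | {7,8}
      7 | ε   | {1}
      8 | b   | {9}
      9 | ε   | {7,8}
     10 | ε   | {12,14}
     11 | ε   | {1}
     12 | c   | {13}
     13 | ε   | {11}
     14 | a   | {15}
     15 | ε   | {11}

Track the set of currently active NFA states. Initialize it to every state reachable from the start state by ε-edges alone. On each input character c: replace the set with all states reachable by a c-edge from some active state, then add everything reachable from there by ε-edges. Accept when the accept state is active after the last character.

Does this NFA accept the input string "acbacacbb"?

Answer: REJECT

Derivation:
S₀ = ε-closure({0}) = {0,2,4,10,12,14}
'a' @ 1: {1,11,15}  (accept∈set)
'c' @ 2: {}  — state set empty
rest 'bacacbb' ignored (set empty)
after full input: {}  (accept=1 not in)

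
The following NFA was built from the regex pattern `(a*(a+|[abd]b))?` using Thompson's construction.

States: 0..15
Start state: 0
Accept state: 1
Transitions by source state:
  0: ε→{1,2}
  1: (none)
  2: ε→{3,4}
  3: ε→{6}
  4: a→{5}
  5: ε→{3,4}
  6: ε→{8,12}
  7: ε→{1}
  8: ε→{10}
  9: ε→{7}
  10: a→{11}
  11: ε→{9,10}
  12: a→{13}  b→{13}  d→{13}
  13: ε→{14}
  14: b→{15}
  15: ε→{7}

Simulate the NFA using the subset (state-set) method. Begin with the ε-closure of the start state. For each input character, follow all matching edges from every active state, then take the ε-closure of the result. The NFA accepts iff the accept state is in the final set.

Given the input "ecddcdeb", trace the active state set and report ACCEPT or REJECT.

Answer: REJECT

Steps:
S₀ = ε-closure({0}) = {0,1,2,3,4,6,8,10,12}
'e' @ 1: {}  — state set empty
rest 'cddcdeb' ignored (set empty)
final: {}; accept 1 not in set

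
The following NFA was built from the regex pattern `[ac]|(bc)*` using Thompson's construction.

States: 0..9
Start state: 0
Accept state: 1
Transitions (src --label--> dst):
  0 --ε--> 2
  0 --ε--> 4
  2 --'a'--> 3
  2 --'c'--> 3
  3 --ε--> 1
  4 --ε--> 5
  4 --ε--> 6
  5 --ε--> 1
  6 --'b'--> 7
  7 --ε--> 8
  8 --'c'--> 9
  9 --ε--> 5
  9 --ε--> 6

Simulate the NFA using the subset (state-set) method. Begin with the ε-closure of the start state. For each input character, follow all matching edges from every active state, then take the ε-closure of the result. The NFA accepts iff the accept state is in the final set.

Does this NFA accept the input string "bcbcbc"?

Answer: ACCEPT

Steps:
initial (ε-close {0}): {0,1,2,4,5,6}
'b' @ 1: {7,8}
'c' @ 2: {1,5,6,9}  [accepting]
'b' @ 3: {7,8}
'c' @ 4: {1,5,6,9}  [accepting]
'b' @ 5: {7,8}
'c' @ 6: {1,5,6,9}  [accepting]
after full input: {1,5,6,9}  (accept=1 in)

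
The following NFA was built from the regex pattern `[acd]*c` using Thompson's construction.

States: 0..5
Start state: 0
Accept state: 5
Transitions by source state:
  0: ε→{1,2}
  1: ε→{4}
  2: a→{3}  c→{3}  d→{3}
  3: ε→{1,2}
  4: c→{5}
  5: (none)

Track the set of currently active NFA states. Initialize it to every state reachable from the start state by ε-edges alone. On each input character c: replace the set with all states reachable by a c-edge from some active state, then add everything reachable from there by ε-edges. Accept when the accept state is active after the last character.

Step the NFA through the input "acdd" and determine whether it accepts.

Answer: REJECT

Steps:
initial (ε-close {0}): {0,1,2,4}
'a' @ 1: {1,2,3,4}
'c' @ 2: {1,2,3,4,5}  ✓accept
'd' @ 3: {1,2,3,4}
'd' @ 4: {1,2,3,4}
after full input: {1,2,3,4}  (accept=5 not in)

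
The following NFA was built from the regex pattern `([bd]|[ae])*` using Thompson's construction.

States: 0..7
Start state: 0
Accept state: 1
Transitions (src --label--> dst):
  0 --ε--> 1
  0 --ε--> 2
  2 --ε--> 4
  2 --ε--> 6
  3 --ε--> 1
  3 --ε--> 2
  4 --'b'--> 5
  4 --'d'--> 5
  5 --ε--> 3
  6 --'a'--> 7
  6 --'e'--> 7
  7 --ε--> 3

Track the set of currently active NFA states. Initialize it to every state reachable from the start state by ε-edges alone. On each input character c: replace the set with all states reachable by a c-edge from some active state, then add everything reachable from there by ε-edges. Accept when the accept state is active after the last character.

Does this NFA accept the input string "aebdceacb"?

Answer: REJECT

Derivation:
start: ε-closure({0}) = {0,1,2,4,6}
'a' @ 1: {1,2,3,4,6,7}  ✓accept
'e' @ 2: {1,2,3,4,6,7}  ✓accept
'b' @ 3: {1,2,3,4,5,6}  ✓accept
'd' @ 4: {1,2,3,4,5,6}  ✓accept
'c' @ 5: {}  — no active states
rest 'eacb' ignored (set empty)
after full input: {}  (accept=1 not in)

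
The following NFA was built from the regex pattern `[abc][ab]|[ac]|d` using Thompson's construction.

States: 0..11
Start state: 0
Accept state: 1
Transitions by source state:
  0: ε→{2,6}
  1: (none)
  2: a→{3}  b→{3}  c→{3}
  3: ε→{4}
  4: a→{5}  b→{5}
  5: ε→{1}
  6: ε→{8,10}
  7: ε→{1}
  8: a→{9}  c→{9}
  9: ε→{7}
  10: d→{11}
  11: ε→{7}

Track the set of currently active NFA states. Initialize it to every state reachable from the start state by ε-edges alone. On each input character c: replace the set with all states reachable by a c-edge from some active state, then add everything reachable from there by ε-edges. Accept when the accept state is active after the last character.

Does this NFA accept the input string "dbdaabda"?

start: ε-closure({0}) = {0,2,6,8,10}
'd' @ 1: {1,7,11}  (accept∈set)
'b' @ 2: {}  — state set empty
rest 'daabda' ignored (set empty)
final: {}; accept 1 not in set

Answer: REJECT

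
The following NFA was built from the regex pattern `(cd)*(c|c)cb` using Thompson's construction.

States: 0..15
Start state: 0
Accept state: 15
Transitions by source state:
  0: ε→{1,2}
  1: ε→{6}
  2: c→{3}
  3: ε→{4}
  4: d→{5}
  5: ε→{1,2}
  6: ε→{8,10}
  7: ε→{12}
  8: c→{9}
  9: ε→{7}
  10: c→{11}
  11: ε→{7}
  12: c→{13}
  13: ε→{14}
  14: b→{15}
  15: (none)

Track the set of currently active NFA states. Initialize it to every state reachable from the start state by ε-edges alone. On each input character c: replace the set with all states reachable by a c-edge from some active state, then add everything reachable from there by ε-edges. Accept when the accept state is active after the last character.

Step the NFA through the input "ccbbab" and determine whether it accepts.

Answer: REJECT

Derivation:
start: ε-closure({0}) = {0,1,2,6,8,10}
'c' @ 1: {3,4,7,9,11,12}
'c' @ 2: {13,14}
'b' @ 3: {15}  (accept∈set)
'b' @ 4: {}  — no active states
rest 'ab' ignored (set empty)
end set {} — state 15 not in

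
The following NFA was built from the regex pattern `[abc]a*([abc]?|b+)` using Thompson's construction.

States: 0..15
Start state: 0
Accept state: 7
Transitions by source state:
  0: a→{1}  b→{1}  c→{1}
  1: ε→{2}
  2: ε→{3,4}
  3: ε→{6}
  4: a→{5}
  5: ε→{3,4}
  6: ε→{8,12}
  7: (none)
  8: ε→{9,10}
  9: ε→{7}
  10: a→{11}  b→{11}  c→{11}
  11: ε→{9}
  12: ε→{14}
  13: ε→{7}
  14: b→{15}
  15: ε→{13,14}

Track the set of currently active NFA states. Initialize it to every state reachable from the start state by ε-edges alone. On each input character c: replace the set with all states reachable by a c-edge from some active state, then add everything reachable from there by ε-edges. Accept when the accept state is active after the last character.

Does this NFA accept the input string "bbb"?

S₀ = ε-closure({0}) = {0}
'b' @ 1: {1,2,3,4,6,7,8,9,10,12,14}  (accept∈set)
'b' @ 2: {7,9,11,13,14,15}  (accept∈set)
'b' @ 3: {7,13,14,15}  (accept∈set)
after full input: {7,13,14,15}  (accept=7 in)

Answer: ACCEPT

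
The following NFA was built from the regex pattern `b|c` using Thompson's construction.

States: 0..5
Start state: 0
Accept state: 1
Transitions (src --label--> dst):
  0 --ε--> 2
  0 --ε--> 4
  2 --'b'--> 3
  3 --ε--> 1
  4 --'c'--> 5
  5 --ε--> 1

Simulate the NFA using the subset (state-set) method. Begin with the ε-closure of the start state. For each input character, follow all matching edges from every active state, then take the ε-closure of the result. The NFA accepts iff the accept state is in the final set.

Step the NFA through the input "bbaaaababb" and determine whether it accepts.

start: ε-closure({0}) = {0,2,4}
'b' @ 1: {1,3}  [accepting]
'b' @ 2: {}  — state set empty
rest 'aaaababb' ignored (set empty)
final: {}; accept 1 not in set

Answer: REJECT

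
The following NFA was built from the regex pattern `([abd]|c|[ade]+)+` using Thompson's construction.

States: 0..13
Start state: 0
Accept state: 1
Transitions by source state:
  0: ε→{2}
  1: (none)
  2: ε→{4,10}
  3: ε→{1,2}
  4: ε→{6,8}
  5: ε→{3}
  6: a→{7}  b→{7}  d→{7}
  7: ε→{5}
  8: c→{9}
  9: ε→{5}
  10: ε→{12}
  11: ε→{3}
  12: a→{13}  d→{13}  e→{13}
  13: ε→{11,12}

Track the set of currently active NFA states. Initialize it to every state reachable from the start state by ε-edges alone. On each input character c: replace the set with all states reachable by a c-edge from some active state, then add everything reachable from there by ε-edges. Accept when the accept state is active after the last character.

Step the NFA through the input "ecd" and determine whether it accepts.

S₀ = ε-closure({0}) = {0,2,4,6,8,10,12}
'e' @ 1: {1,2,3,4,6,8,10,11,12,13}  [accepting]
'c' @ 2: {1,2,3,4,5,6,8,9,10,12}  [accepting]
'd' @ 3: {1,2,3,4,5,6,7,8,10,11,12,13}  [accepting]
final: {1,2,3,4,5,6,7,8,10,11,12,13}; accept 1 in set

Answer: ACCEPT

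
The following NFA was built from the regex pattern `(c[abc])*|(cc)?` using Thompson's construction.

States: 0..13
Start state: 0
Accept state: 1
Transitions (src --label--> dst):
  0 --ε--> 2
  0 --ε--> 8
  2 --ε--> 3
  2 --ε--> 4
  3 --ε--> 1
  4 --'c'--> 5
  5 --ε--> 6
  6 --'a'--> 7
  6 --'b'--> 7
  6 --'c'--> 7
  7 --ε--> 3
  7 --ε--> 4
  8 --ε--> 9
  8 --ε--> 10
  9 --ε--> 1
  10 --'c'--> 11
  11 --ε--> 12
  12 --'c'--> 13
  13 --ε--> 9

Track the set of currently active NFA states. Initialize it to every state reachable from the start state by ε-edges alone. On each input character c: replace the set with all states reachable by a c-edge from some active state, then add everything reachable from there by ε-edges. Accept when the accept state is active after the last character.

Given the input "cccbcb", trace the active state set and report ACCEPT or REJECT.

Answer: ACCEPT

Steps:
start: ε-closure({0}) = {0,1,2,3,4,8,9,10}
'c' @ 1: {5,6,11,12}
'c' @ 2: {1,3,4,7,9,13}  [accepting]
'c' @ 3: {5,6}
'b' @ 4: {1,3,4,7}  [accepting]
'c' @ 5: {5,6}
'b' @ 6: {1,3,4,7}  [accepting]
end set {1,3,4,7} — state 1 in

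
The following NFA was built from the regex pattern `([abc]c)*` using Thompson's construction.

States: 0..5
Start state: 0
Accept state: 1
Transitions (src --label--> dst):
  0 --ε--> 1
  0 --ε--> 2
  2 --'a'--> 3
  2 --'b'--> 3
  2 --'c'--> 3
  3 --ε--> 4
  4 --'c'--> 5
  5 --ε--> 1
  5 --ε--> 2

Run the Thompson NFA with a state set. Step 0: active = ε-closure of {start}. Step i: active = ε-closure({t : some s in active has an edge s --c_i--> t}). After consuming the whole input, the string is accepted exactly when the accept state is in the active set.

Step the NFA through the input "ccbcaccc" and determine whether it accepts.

S₀ = ε-closure({0}) = {0,1,2}
'c' @ 1: {3,4}
'c' @ 2: {1,2,5}  [accepting]
'b' @ 3: {3,4}
'c' @ 4: {1,2,5}  [accepting]
'a' @ 5: {3,4}
'c' @ 6: {1,2,5}  [accepting]
'c' @ 7: {3,4}
'c' @ 8: {1,2,5}  [accepting]
after full input: {1,2,5}  (accept=1 in)

Answer: ACCEPT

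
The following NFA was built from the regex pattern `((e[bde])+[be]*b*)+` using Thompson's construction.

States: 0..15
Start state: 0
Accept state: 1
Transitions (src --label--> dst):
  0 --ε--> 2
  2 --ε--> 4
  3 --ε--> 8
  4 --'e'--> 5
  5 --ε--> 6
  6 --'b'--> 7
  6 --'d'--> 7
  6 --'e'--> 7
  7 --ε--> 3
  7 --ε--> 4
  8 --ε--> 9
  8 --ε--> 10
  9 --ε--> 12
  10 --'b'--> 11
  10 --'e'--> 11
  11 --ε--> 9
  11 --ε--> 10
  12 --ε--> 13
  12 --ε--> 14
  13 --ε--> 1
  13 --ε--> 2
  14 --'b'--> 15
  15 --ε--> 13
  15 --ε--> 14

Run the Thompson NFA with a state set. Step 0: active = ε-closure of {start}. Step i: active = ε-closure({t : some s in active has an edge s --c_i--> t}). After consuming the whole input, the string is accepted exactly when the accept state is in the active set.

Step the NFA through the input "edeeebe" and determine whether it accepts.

Answer: ACCEPT

Trace:
start: ε-closure({0}) = {0,2,4}
'e' @ 1: {5,6}
'd' @ 2: {1,2,3,4,7,8,9,10,12,13,14}  ✓accept
'e' @ 3: {1,2,4,5,6,9,10,11,12,13,14}  ✓accept
'e' @ 4: {1,2,3,4,5,6,7,8,9,10,11,12,13,14}  ✓accept
'e' @ 5: {1,2,3,4,5,6,7,8,9,10,11,12,13,14}  ✓accept
'b' @ 6: {1,2,3,4,7,8,9,10,11,12,13,14,15}  ✓accept
'e' @ 7: {1,2,4,5,6,9,10,11,12,13,14}  ✓accept
final: {1,2,4,5,6,9,10,11,12,13,14}; accept 1 in set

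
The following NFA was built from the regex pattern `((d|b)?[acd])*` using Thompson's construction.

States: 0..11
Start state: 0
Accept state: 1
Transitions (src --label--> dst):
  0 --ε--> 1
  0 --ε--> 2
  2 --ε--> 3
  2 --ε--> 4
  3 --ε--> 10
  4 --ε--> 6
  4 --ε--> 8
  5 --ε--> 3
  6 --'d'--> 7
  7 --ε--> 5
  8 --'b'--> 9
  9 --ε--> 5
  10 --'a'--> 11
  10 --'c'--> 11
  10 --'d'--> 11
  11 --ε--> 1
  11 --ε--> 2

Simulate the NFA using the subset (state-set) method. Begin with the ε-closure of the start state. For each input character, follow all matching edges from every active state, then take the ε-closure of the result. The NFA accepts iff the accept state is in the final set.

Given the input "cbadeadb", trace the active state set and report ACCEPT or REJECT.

Answer: REJECT

Trace:
S₀ = ε-closure({0}) = {0,1,2,3,4,6,8,10}
'c' @ 1: {1,2,3,4,6,8,10,11}  (accept∈set)
'b' @ 2: {3,5,9,10}
'a' @ 3: {1,2,3,4,6,8,10,11}  (accept∈set)
'd' @ 4: {1,2,3,4,5,6,7,8,10,11}  (accept∈set)
'e' @ 5: {}  — no active states
rest 'adb' ignored (set empty)
end set {} — state 1 not in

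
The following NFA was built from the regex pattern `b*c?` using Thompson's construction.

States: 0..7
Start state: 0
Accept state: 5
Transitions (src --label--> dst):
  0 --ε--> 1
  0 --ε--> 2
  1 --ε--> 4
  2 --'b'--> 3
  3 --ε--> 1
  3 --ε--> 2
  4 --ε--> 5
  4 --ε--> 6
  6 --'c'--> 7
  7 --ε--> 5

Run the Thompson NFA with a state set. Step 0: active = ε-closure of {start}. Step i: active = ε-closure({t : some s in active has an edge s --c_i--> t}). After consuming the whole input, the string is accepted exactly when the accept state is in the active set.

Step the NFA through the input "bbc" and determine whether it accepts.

initial (ε-close {0}): {0,1,2,4,5,6}
'b' @ 1: {1,2,3,4,5,6}  [accepting]
'b' @ 2: {1,2,3,4,5,6}  [accepting]
'c' @ 3: {5,7}  [accepting]
final: {5,7}; accept 5 in set

Answer: ACCEPT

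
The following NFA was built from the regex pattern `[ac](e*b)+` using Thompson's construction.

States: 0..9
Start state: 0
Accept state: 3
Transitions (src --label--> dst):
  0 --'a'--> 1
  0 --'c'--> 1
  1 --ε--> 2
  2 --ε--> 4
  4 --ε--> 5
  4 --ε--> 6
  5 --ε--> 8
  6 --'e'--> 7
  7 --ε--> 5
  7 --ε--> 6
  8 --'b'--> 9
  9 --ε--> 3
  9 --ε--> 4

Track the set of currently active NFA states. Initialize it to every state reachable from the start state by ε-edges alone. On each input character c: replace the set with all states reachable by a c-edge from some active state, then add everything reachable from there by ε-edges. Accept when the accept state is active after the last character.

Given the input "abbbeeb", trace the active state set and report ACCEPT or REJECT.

Answer: ACCEPT

Trace:
start: ε-closure({0}) = {0}
'a' @ 1: {1,2,4,5,6,8}
'b' @ 2: {3,4,5,6,8,9}  ✓accept
'b' @ 3: {3,4,5,6,8,9}  ✓accept
'b' @ 4: {3,4,5,6,8,9}  ✓accept
'e' @ 5: {5,6,7,8}
'e' @ 6: {5,6,7,8}
'b' @ 7: {3,4,5,6,8,9}  ✓accept
final: {3,4,5,6,8,9}; accept 3 in set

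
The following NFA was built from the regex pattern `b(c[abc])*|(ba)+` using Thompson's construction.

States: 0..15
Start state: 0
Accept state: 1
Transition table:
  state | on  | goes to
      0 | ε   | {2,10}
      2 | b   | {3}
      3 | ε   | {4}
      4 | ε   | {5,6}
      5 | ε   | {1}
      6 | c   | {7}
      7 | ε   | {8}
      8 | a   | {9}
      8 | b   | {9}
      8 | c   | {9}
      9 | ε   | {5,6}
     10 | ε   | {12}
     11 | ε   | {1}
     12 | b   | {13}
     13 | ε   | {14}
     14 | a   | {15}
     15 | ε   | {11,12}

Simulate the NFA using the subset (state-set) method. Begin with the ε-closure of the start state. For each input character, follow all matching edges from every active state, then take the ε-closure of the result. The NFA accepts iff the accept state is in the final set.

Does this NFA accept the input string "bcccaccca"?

Answer: ACCEPT

Steps:
initial (ε-close {0}): {0,2,10,12}
'b' @ 1: {1,3,4,5,6,13,14}  [accepting]
'c' @ 2: {7,8}
'c' @ 3: {1,5,6,9}  [accepting]
'c' @ 4: {7,8}
'a' @ 5: {1,5,6,9}  [accepting]
'c' @ 6: {7,8}
'c' @ 7: {1,5,6,9}  [accepting]
'c' @ 8: {7,8}
'a' @ 9: {1,5,6,9}  [accepting]
after full input: {1,5,6,9}  (accept=1 in)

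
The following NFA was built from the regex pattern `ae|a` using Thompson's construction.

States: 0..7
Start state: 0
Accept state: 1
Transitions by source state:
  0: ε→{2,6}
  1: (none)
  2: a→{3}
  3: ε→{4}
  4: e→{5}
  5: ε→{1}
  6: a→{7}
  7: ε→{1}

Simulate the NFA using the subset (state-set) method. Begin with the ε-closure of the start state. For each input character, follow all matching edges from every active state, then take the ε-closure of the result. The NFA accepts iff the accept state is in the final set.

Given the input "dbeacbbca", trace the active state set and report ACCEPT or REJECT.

initial (ε-close {0}): {0,2,6}
'd' @ 1: {}  — state set empty
rest 'beacbbca' ignored (set empty)
final: {}; accept 1 not in set

Answer: REJECT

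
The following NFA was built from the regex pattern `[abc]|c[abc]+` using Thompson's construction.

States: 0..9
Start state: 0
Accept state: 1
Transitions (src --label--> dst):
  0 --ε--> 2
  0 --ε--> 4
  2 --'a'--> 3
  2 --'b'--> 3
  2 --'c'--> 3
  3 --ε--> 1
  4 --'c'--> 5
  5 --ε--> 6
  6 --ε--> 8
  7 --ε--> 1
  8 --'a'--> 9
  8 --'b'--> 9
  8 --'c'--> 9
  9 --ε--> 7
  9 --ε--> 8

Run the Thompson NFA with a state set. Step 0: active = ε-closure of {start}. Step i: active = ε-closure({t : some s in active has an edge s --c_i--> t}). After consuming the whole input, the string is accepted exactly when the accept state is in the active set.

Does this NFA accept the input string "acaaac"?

Answer: REJECT

Trace:
initial (ε-close {0}): {0,2,4}
'a' @ 1: {1,3}  ✓accept
'c' @ 2: {}  — state set empty
rest 'aaac' ignored (set empty)
final: {}; accept 1 not in set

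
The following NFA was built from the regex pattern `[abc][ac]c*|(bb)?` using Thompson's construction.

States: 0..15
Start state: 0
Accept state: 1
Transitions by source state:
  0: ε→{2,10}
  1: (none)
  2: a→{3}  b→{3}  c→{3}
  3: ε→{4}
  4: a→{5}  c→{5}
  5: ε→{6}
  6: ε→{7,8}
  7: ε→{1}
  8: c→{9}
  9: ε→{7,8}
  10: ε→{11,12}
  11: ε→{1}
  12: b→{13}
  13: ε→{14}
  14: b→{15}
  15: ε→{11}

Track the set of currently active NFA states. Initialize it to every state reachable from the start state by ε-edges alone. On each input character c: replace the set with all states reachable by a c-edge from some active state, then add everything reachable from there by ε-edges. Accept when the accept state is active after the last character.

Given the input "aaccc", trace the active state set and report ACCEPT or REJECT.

Answer: ACCEPT

Derivation:
initial (ε-close {0}): {0,1,2,10,11,12}
'a' @ 1: {3,4}
'a' @ 2: {1,5,6,7,8}  (accept∈set)
'c' @ 3: {1,7,8,9}  (accept∈set)
'c' @ 4: {1,7,8,9}  (accept∈set)
'c' @ 5: {1,7,8,9}  (accept∈set)
end set {1,7,8,9} — state 1 in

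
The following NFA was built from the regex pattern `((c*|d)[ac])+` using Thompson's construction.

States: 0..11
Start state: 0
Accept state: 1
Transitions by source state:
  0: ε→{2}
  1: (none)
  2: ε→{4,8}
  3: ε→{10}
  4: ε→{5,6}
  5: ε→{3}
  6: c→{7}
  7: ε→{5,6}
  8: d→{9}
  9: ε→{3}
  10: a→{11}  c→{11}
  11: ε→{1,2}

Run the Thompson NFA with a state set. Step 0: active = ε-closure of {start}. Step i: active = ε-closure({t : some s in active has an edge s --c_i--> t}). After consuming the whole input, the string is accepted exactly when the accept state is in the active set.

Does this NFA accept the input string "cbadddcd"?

S₀ = ε-closure({0}) = {0,2,3,4,5,6,8,10}
'c' @ 1: {1,2,3,4,5,6,7,8,10,11}  ✓accept
'b' @ 2: {}  — dead — no transitions
rest 'adddcd' ignored (set empty)
after full input: {}  (accept=1 not in)

Answer: REJECT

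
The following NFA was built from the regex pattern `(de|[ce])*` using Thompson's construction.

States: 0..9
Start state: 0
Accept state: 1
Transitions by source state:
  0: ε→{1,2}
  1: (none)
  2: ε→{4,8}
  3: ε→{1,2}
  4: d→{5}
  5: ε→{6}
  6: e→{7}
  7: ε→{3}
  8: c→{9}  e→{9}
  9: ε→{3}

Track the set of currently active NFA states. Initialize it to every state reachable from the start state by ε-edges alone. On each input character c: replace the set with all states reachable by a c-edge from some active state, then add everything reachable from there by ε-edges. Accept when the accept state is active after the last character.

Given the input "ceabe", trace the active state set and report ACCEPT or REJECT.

Answer: REJECT

Steps:
S₀ = ε-closure({0}) = {0,1,2,4,8}
'c' @ 1: {1,2,3,4,8,9}  [accepting]
'e' @ 2: {1,2,3,4,8,9}  [accepting]
'a' @ 3: {}  — no active states
rest 'be' ignored (set empty)
after full input: {}  (accept=1 not in)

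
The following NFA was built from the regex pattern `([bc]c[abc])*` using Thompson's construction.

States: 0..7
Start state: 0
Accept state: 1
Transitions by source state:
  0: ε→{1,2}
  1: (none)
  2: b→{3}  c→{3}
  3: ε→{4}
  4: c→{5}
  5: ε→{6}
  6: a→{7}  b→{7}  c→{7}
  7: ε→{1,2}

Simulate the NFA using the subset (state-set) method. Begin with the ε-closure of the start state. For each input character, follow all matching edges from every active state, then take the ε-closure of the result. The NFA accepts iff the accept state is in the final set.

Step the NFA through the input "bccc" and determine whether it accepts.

Answer: REJECT

Derivation:
start: ε-closure({0}) = {0,1,2}
'b' @ 1: {3,4}
'c' @ 2: {5,6}
'c' @ 3: {1,2,7}  (accept∈set)
'c' @ 4: {3,4}
end set {3,4} — state 1 not in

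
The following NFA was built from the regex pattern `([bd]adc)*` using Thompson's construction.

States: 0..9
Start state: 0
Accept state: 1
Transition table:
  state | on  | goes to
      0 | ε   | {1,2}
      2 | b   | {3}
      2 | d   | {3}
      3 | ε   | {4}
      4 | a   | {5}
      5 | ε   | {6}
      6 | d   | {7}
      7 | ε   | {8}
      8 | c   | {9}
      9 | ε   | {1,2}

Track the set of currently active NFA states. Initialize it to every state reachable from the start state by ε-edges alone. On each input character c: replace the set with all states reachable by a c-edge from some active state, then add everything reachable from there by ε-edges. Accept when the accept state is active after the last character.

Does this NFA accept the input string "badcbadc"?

Answer: ACCEPT

Steps:
initial (ε-close {0}): {0,1,2}
'b' @ 1: {3,4}
'a' @ 2: {5,6}
'd' @ 3: {7,8}
'c' @ 4: {1,2,9}  (accept∈set)
'b' @ 5: {3,4}
'a' @ 6: {5,6}
'd' @ 7: {7,8}
'c' @ 8: {1,2,9}  (accept∈set)
final: {1,2,9}; accept 1 in set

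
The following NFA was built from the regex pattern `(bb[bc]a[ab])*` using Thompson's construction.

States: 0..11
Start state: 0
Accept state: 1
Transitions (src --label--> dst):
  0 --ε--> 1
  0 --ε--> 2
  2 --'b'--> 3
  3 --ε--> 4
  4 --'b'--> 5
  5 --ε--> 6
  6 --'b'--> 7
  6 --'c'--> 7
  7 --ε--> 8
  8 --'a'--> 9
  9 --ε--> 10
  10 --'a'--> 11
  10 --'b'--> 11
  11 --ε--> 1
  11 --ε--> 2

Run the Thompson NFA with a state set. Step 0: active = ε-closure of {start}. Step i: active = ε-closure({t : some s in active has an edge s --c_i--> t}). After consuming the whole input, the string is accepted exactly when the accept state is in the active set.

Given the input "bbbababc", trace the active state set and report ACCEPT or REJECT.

Answer: REJECT

Steps:
start: ε-closure({0}) = {0,1,2}
'b' @ 1: {3,4}
'b' @ 2: {5,6}
'b' @ 3: {7,8}
'a' @ 4: {9,10}
'b' @ 5: {1,2,11}  [accepting]
'a' @ 6: {}  — dead — no transitions
rest 'bc' ignored (set empty)
final: {}; accept 1 not in set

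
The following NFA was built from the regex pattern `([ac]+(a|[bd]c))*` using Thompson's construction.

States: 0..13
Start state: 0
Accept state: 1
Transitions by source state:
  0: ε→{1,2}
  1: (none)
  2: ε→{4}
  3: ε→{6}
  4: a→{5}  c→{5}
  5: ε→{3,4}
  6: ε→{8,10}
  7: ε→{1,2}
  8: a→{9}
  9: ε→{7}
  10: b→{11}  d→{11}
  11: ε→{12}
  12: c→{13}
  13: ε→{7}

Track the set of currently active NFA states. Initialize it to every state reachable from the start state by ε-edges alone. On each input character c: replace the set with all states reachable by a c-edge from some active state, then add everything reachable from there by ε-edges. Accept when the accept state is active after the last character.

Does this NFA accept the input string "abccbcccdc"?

Answer: ACCEPT

Trace:
S₀ = ε-closure({0}) = {0,1,2,4}
'a' @ 1: {3,4,5,6,8,10}
'b' @ 2: {11,12}
'c' @ 3: {1,2,4,7,13}  (accept∈set)
'c' @ 4: {3,4,5,6,8,10}
'b' @ 5: {11,12}
'c' @ 6: {1,2,4,7,13}  (accept∈set)
'c' @ 7: {3,4,5,6,8,10}
'c' @ 8: {3,4,5,6,8,10}
'd' @ 9: {11,12}
'c' @ 10: {1,2,4,7,13}  (accept∈set)
after full input: {1,2,4,7,13}  (accept=1 in)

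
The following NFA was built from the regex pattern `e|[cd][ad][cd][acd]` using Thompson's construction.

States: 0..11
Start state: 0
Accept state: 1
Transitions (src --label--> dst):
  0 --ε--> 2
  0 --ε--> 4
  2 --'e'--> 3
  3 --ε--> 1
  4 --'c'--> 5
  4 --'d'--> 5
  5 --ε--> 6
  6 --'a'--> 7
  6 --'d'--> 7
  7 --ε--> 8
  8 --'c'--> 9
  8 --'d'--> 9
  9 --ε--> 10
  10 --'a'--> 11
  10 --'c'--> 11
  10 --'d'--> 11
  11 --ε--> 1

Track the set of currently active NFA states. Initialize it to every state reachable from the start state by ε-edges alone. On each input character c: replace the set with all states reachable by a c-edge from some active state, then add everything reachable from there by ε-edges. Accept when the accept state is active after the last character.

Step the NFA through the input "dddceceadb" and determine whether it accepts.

initial (ε-close {0}): {0,2,4}
'd' @ 1: {5,6}
'd' @ 2: {7,8}
'd' @ 3: {9,10}
'c' @ 4: {1,11}  ✓accept
'e' @ 5: {}  — dead — no transitions
rest 'ceadb' ignored (set empty)
after full input: {}  (accept=1 not in)

Answer: REJECT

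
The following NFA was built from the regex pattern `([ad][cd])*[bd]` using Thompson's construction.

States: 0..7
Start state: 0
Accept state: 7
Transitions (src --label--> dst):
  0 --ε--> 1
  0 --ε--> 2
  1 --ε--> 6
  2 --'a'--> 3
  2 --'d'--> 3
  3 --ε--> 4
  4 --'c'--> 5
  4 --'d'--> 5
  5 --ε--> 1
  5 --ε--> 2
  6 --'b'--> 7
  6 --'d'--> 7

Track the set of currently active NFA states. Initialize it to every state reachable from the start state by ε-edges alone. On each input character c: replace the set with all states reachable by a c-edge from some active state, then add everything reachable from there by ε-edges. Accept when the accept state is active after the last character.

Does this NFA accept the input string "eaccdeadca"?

Answer: REJECT

Trace:
S₀ = ε-closure({0}) = {0,1,2,6}
'e' @ 1: {}  — no active states
rest 'accdeadca' ignored (set empty)
final: {}; accept 7 not in set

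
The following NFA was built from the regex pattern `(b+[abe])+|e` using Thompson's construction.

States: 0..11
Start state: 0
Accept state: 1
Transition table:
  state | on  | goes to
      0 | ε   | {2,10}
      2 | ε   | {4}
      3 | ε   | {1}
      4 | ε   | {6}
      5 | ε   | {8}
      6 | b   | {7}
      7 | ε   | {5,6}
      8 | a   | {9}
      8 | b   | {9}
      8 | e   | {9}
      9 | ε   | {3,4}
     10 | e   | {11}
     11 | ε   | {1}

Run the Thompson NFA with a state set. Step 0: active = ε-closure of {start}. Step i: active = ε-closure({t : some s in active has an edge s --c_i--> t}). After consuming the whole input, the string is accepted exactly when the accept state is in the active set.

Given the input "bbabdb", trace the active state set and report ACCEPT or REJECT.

start: ε-closure({0}) = {0,2,4,6,10}
'b' @ 1: {5,6,7,8}
'b' @ 2: {1,3,4,5,6,7,8,9}  ✓accept
'a' @ 3: {1,3,4,6,9}  ✓accept
'b' @ 4: {5,6,7,8}
'd' @ 5: {}  — dead — no transitions
rest 'b' ignored (set empty)
end set {} — state 1 not in

Answer: REJECT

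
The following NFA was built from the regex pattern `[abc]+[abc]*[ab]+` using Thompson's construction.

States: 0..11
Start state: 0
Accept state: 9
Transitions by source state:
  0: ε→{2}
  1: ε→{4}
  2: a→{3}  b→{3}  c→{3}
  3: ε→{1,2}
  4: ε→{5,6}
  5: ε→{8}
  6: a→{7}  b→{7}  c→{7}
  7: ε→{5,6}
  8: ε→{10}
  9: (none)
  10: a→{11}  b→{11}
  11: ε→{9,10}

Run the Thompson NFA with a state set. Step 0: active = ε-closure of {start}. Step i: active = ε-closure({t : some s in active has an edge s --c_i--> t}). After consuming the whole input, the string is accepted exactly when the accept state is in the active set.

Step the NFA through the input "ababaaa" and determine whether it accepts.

Answer: ACCEPT

Derivation:
start: ε-closure({0}) = {0,2}
'a' @ 1: {1,2,3,4,5,6,8,10}
'b' @ 2: {1,2,3,4,5,6,7,8,9,10,11}  (accept∈set)
'a' @ 3: {1,2,3,4,5,6,7,8,9,10,11}  (accept∈set)
'b' @ 4: {1,2,3,4,5,6,7,8,9,10,11}  (accept∈set)
'a' @ 5: {1,2,3,4,5,6,7,8,9,10,11}  (accept∈set)
'a' @ 6: {1,2,3,4,5,6,7,8,9,10,11}  (accept∈set)
'a' @ 7: {1,2,3,4,5,6,7,8,9,10,11}  (accept∈set)
after full input: {1,2,3,4,5,6,7,8,9,10,11}  (accept=9 in)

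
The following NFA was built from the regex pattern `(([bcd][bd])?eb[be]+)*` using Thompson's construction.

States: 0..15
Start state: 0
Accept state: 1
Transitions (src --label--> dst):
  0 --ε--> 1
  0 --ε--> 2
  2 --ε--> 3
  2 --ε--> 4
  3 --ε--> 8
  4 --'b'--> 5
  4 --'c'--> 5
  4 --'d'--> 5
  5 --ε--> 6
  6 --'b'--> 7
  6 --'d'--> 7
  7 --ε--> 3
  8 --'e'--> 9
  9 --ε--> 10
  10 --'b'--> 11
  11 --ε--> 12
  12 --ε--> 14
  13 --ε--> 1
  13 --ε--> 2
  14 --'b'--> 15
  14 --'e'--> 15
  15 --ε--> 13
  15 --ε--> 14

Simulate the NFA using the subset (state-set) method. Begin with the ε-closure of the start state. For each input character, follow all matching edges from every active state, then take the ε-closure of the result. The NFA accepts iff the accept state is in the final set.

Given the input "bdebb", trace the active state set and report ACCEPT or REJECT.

start: ε-closure({0}) = {0,1,2,3,4,8}
'b' @ 1: {5,6}
'd' @ 2: {3,7,8}
'e' @ 3: {9,10}
'b' @ 4: {11,12,14}
'b' @ 5: {1,2,3,4,8,13,14,15}  [accepting]
final: {1,2,3,4,8,13,14,15}; accept 1 in set

Answer: ACCEPT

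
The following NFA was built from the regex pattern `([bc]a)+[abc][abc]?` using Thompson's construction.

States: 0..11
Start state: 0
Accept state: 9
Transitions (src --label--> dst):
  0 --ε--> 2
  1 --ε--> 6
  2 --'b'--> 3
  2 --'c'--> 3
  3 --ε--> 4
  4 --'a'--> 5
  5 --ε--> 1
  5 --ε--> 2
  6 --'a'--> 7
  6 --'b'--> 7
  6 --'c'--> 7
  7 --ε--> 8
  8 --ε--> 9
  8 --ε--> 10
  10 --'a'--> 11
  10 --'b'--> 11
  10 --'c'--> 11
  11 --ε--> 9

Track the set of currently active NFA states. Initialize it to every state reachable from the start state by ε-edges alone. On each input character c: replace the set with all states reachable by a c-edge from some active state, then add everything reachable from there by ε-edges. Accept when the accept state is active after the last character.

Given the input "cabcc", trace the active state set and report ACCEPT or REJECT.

Answer: REJECT

Derivation:
S₀ = ε-closure({0}) = {0,2}
'c' @ 1: {3,4}
'a' @ 2: {1,2,5,6}
'b' @ 3: {3,4,7,8,9,10}  ✓accept
'c' @ 4: {9,11}  ✓accept
'c' @ 5: {}  — dead — no transitions
final: {}; accept 9 not in set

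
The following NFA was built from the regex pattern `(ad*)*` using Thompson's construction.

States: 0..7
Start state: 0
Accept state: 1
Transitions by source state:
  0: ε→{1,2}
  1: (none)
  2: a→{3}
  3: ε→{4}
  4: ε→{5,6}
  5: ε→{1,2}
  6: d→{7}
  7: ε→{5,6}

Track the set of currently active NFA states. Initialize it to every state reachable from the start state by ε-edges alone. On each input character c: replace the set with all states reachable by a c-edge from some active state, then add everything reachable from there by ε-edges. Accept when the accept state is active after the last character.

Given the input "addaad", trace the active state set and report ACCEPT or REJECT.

initial (ε-close {0}): {0,1,2}
'a' @ 1: {1,2,3,4,5,6}  [accepting]
'd' @ 2: {1,2,5,6,7}  [accepting]
'd' @ 3: {1,2,5,6,7}  [accepting]
'a' @ 4: {1,2,3,4,5,6}  [accepting]
'a' @ 5: {1,2,3,4,5,6}  [accepting]
'd' @ 6: {1,2,5,6,7}  [accepting]
final: {1,2,5,6,7}; accept 1 in set

Answer: ACCEPT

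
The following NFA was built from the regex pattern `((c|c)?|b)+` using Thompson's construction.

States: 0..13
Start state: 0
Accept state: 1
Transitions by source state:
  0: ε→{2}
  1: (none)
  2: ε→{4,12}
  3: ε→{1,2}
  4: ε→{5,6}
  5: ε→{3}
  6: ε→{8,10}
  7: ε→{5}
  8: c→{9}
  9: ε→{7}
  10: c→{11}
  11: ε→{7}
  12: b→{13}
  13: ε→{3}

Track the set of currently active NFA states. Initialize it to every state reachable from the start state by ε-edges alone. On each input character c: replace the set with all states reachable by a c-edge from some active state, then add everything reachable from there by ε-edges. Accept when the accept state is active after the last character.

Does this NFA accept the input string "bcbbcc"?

S₀ = ε-closure({0}) = {0,1,2,3,4,5,6,8,10,12}
'b' @ 1: {1,2,3,4,5,6,8,10,12,13}  ✓accept
'c' @ 2: {1,2,3,4,5,6,7,8,9,10,11,12}  ✓accept
'b' @ 3: {1,2,3,4,5,6,8,10,12,13}  ✓accept
'b' @ 4: {1,2,3,4,5,6,8,10,12,13}  ✓accept
'c' @ 5: {1,2,3,4,5,6,7,8,9,10,11,12}  ✓accept
'c' @ 6: {1,2,3,4,5,6,7,8,9,10,11,12}  ✓accept
after full input: {1,2,3,4,5,6,7,8,9,10,11,12}  (accept=1 in)

Answer: ACCEPT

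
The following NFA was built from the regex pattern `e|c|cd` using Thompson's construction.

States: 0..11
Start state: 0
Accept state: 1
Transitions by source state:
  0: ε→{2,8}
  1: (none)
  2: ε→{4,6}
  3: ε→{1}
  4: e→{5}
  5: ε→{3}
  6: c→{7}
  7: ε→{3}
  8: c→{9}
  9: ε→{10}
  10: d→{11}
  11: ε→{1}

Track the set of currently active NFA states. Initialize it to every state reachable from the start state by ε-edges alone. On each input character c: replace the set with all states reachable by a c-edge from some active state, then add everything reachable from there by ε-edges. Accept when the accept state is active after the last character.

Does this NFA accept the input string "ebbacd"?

start: ε-closure({0}) = {0,2,4,6,8}
'e' @ 1: {1,3,5}  (accept∈set)
'b' @ 2: {}  — state set empty
rest 'bacd' ignored (set empty)
after full input: {}  (accept=1 not in)

Answer: REJECT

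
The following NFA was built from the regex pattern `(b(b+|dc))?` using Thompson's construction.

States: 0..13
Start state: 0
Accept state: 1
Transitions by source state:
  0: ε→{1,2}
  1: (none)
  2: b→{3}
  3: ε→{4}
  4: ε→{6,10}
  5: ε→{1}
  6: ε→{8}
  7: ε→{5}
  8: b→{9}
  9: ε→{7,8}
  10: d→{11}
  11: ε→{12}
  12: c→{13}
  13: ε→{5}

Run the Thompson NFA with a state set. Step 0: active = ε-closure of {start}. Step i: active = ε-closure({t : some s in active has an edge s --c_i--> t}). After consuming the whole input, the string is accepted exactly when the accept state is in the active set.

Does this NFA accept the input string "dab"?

Answer: REJECT

Trace:
initial (ε-close {0}): {0,1,2}
'd' @ 1: {}  — state set empty
rest 'ab' ignored (set empty)
end set {} — state 1 not in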